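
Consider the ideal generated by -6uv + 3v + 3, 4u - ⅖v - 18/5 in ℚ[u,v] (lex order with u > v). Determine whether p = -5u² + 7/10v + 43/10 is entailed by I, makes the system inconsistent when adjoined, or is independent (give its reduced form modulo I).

-5u² + 7/10v + 43/10 lies in I (it reduces to 0).

First compute the reduced Gröbner basis of I by Buchberger's algorithm.
f_1 = -6uv + 3v + 3, LT = uv.
f_2 = 4u - ⅖v - 18/5, LT = u.

S(f_1,f_2): lcm = uv. S = 1/10v² + ⅖v - ½.
  reduce S modulo (f_1, f_2):
  remainder 1/10v² + ⅖v - ½ ≠ 0; add h_3 = 1/10v² + ⅖v - ½ to the basis.

The other S-polynomials (S(f_1,h_3), S(f_2,h_3)) all reduce to 0 modulo the current basis, so we have a Gröbner basis.
Inter-reduce: drop elements whose leading term is divisible by another's, tail-reduce, and make monic.
Reduced Gröbner basis: {u - 1/10v - 9/10, v² + 4v - 5}.
Label its elements g_1 = u - 1/10v - 9/10, g_2 = v² + 4v - 5.

Reduce p = -5u² + 7/10v + 43/10 modulo G:
  leading term u²: subtract (-5u)·g_1 from -5u² + 7/10v + 43/10 → -½uv - 9/2u + 7/10v + 43/10
  leading term uv: subtract (-½v)·g_1 from -½uv - 9/2u + 7/10v + 43/10 → -9/2u - 1/20v² + ¼v + 43/10
  leading term u: subtract (-9/2)·g_1 from -9/2u - 1/20v² + ¼v + 43/10 → -1/20v² - ⅕v + ¼
  leading term v²: subtract (-1/20)·g_2 from -1/20v² - ⅕v + ¼ → 0
  normal form = 0.
Since the normal form is 0, p ∈ I.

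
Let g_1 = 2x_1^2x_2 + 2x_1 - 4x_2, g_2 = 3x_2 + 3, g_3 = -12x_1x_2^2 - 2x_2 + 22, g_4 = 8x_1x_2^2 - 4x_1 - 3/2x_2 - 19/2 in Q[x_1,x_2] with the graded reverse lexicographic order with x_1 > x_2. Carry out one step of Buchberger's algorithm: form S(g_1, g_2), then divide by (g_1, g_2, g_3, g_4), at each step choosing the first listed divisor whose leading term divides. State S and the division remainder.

S(g_1, g_2) = -x_1^2 + x_1 - 2x_2; remainder on division = -x_1^2 + x_1 + 2.

lcm(LM(g_1), LM(g_2)) = x_1^2x_2.
S = (lcm/LT(g_1))·g_1 − (lcm/LT(g_2))·g_2 = -x_1^2 + x_1 - 2x_2.
Reduce S modulo (g_1, g_2, g_3, g_4) in that order:
  leading term x_1^2: no divisor's leading term divides it; move -x_1^2 to the remainder.
  leading term x_1: no divisor's leading term divides it; move x_1 to the remainder.
  leading term x_2: subtract (-2/3)·g_2 from -2x_2 → 2
  leading term 1: no divisor's leading term divides it; move 2 to the remainder.
The remainder -x_1^2 + x_1 + 2 is nonzero, so it would be added as the next basis element.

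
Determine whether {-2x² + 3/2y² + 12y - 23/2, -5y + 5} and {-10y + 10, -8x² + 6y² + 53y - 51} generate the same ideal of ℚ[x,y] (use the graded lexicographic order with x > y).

Equality of ideals is decidable: compute both reduced Gröbner bases (unique for the ordering) and check whether they agree.
Buchberger on the first generating set:
f_1 = -2x² + 3/2y² + 12y - 23/2, LT = x².
f_2 = -5y + 5, LT = y.

The S-polynomials (S(f_1,f_2)) all reduce to 0 modulo the current basis, so we have a Gröbner basis.
Inter-reduce: drop elements whose leading term is divisible by another's, tail-reduce, and make monic.
Reduced Gröbner basis: {x² - 1, y - 1}.

Buchberger on the second generating set:
h_1 = -10y + 10, LT = y.
h_2 = -8x² + 6y² + 53y - 51, LT = x².

The S-polynomials (S(h_1,h_2)) all reduce to 0 modulo the current basis, so we have a Gröbner basis.
Inter-reduce: drop elements whose leading term is divisible by another's, tail-reduce, and make monic.
Reduced Gröbner basis: {x² - 1, y - 1}.

These coincide, so the ideals are equal.

Yes, the ideals are equal.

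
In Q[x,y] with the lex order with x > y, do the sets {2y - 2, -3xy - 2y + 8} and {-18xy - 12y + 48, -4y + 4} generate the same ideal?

Equality of ideals is decidable: compute both reduced Gröbner bases (unique for the ordering) and check whether they agree.
Buchberger on the first generating set:
f_1 = 2y - 2, LT = y.
f_2 = -3xy - 2y + 8, LT = xy.

S(f_1,f_2): lcm = xy. S = -x - 2/3y + 8/3.
  leading term x: no divisor's leading term divides it; move -x to the remainder.
  leading term y: subtract (-1/3)·f_1 from -2/3y + 8/3 → 2
  leading term 1: no divisor's leading term divides it; move 2 to the remainder.
  remainder -x + 2 ≠ 0; add g_3 = -x + 2 to the basis.

The other S-polynomials (S(f_1,g_3), S(f_2,g_3)) all reduce to 0 modulo the current basis, so we have a Gröbner basis.
Inter-reduce: drop elements whose leading term is divisible by another's, tail-reduce, and make monic.
Reduced Gröbner basis: {x - 2, y - 1}.

Buchberger on the second generating set:
h_1 = -18xy - 12y + 48, LT = xy.
h_2 = -4y + 4, LT = y.

S(h_1,h_2): lcm = xy. S = x + 2/3y - 8/3.
  leading term x: no divisor's leading term divides it; move x to the remainder.
  leading term y: subtract (-1/6)·h_2 from 2/3y - 8/3 → -2
  leading term 1: no divisor's leading term divides it; move -2 to the remainder.
  remainder x - 2 ≠ 0; add k_3 = x - 2 to the basis.

The other S-polynomials (S(h_1,k_3), S(h_2,k_3)) all reduce to 0 modulo the current basis, so we have a Gröbner basis.
Inter-reduce: drop elements whose leading term is divisible by another's, tail-reduce, and make monic.
Reduced Gröbner basis: {x - 2, y - 1}.

The two bases agree; hence the ideals are identical.

Yes, the ideals are equal.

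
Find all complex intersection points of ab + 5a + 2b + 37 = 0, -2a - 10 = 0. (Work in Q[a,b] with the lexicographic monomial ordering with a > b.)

Compute a lex Gröbner basis by Buchberger's algorithm.
f_1 = ab + 5a + 2b + 37, LT = ab.
f_2 = -2a - 10, LT = a.

S(f_1,f_2): lcm = ab. S = 5a - 3b + 37.
  leading term a: subtract (-5/2)·f_2 from 5a - 3b + 37 → -3b + 12
  leading term b: no divisor's leading term divides it; move -3b to the remainder.
  leading term 1: no divisor's leading term divides it; move 12 to the remainder.
  remainder -3b + 12 ≠ 0; add h_3 = -3b + 12 to the basis.

The other S-polynomials (S(f_1,h_3), S(f_2,h_3)) all reduce to 0 modulo the current basis, so we have a Gröbner basis.
Inter-reduce: drop elements whose leading term is divisible by another's, tail-reduce, and make monic.
Reduced Gröbner basis: {a + 5, b - 4}.

The lex basis is triangular: the last element involves only b. Solving b - 4 = 0 gives b ∈ {4}; substituting each value into the earlier elements determines the remaining variables.
  b = 4: the earlier basis element becomes a + 5 = 0, giving a = -5 — point (-5, 4).
Each listed point satisfies every original equation (direct substitution).

{(-5, 4)}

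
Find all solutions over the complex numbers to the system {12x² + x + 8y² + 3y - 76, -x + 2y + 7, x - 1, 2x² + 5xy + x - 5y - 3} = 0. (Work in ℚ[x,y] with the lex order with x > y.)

{(1, -3)}

Compute a lex Gröbner basis by Buchberger's algorithm.
f_1 = 12x² + x + 8y² + 3y - 76, LT = x².
f_2 = -x + 2y + 7, LT = x.
f_3 = x - 1, LT = x.
f_4 = 2x² + 5xy + x - 5y - 3, LT = x².

S(f_1,f_2): lcm = x². S = 2xy + 85/12x + ⅔y² + ¼y - 19/3.
  reduce S modulo (f_1, f_2, f_3, f_4):
  remainder 14/3y² + 341/12y + 173/4 ≠ 0; add h_5 = 14/3y² + 341/12y + 173/4 to the basis.

S(f_1,f_3): lcm = x². S = 13/12x + ⅔y² + ¼y - 19/3.
  reduce S modulo (f_1, f_2, f_3, f_4, h_5):
  remainder -23/14y - 69/14 ≠ 0; add h_6 = -23/14y - 69/14 to the basis.

The other S-polynomials (S(f_1,f_4), S(f_2,f_3), S(f_2,f_4), S(f_3,f_4), S(f_1,h_5), S(f_2,h_5), S(f_3,h_5), S(f_4,h_5), S(f_1,h_6), S(f_2,h_6), S(f_3,h_6), S(f_4,h_6), S(h_5,h_6)) all reduce to 0 modulo the current basis, so we have a Gröbner basis.
Inter-reduce: drop elements whose leading term is divisible by another's, tail-reduce, and make monic.
Reduced Gröbner basis: {x - 1, y + 3}.

The lex basis is triangular: the last element involves only y. Solving y + 3 = 0 gives y ∈ {-3}; substituting each value into the earlier elements determines the remaining variables.
  y = -3: the earlier basis element becomes x - 1 = 0, giving x = 1 — point (1, -3).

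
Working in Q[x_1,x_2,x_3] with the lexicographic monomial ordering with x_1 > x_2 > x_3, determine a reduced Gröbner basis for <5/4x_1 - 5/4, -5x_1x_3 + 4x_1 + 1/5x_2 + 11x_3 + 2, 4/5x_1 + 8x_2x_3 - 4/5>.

Buchberger's algorithm terminates because the ascending chain of leading-term ideals stabilizes.

f_1 = 5/4x_1 - 5/4, LT = x_1.
f_2 = -5x_1x_3 + 4x_1 + 1/5x_2 + 11x_3 + 2, LT = x_1x_3.
f_3 = 4/5x_1 + 8x_2x_3 - 4/5, LT = x_1.

S(f_1,f_2): lcm = x_1x_3. S = 4/5x_1 + 1/25x_2 + 6/5x_3 + 2/5.
  reduce S modulo (f_1, f_2, f_3):
  remainder 1/25x_2 + 6/5x_3 + 6/5 ≠ 0; add g_4 = 1/25x_2 + 6/5x_3 + 6/5 to the basis.

S(f_1,f_3): lcm = x_1. S = -10x_2x_3.
  reduce S modulo (f_1, f_2, f_3, g_4):
  remainder 300x_3^2 + 300x_3 ≠ 0; add g_5 = 300x_3^2 + 300x_3 to the basis.

The other S-polynomials (S(f_2,f_3), S(f_1,g_4), S(f_2,g_4), S(f_3,g_4), S(f_1,g_5), S(f_2,g_5), S(f_3,g_5), S(g_4,g_5)) all reduce to 0 modulo the current basis, so we have a Gröbner basis.
Inter-reduce: drop elements whose leading term is divisible by another's, tail-reduce, and make monic.

G = {x_1 - 1, x_2 + 30x_3 + 30, x_3^2 + x_3}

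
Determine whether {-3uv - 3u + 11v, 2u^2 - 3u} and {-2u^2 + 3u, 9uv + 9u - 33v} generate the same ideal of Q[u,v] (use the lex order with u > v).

For a fixed monomial order, each ideal has a unique reduced Gröbner basis; comparing bases decides equality.
Buchberger on the first generating set:
f_1 = -3uv - 3u + 11v, LT = uv.
f_2 = 2u^2 - 3u, LT = u^2.

S(f_1,f_2): lcm = u^2v. S = u^2 - 13/6uv.
  leading term u^2: subtract (1/2)·f_2 from u^2 - 13/6uv → -13/6uv + 3/2u
  leading term uv: subtract (13/18)·f_1 from -13/6uv + 3/2u → 11/3u - 143/18v
  leading term u: no divisor's leading term divides it; move 11/3u to the remainder.
  leading term v: no divisor's leading term divides it; move -143/18v to the remainder.
  remainder 11/3u - 143/18v ≠ 0; add g_3 = 11/3u - 143/18v to the basis.

S(f_1,g_3): lcm = uv. S = u + 13/6v^2 - 11/3v.
  leading term u: subtract (3/11)·g_3 from u + 13/6v^2 - 11/3v → 13/6v^2 - 3/2v
  leading term v^2: no divisor's leading term divides it; move 13/6v^2 to the remainder.
  leading term v: no divisor's leading term divides it; move -3/2v to the remainder.
  remainder 13/6v^2 - 3/2v ≠ 0; add g_4 = 13/6v^2 - 3/2v to the basis.

The other S-polynomials (S(f_2,g_3), S(f_1,g_4), S(f_2,g_4), S(g_3,g_4)) all reduce to 0 modulo the current basis, so we have a Gröbner basis.
Inter-reduce: drop elements whose leading term is divisible by another's, tail-reduce, and make monic.
Reduced Gröbner basis: {u - 13/6v, v^2 - 9/13v}.

Buchberger on the second generating set:
h_1 = -2u^2 + 3u, LT = u^2.
h_2 = 9uv + 9u - 33v, LT = uv.

S(h_1,h_2): lcm = u^2v. S = -u^2 + 13/6uv.
  leading term u^2: subtract (1/2)·h_1 from -u^2 + 13/6uv → 13/6uv - 3/2u
  leading term uv: subtract (13/54)·h_2 from 13/6uv - 3/2u → -11/3u + 143/18v
  leading term u: no divisor's leading term divides it; move -11/3u to the remainder.
  leading term v: no divisor's leading term divides it; move 143/18v to the remainder.
  remainder -11/3u + 143/18v ≠ 0; add k_3 = -11/3u + 143/18v to the basis.

S(h_2,k_3): lcm = uv. S = u + 13/6v^2 - 11/3v.
  leading term u: subtract (-3/11)·k_3 from u + 13/6v^2 - 11/3v → 13/6v^2 - 3/2v
  leading term v^2: no divisor's leading term divides it; move 13/6v^2 to the remainder.
  leading term v: no divisor's leading term divides it; move -3/2v to the remainder.
  remainder 13/6v^2 - 3/2v ≠ 0; add k_4 = 13/6v^2 - 3/2v to the basis.

The other S-polynomials (S(h_1,k_3), S(h_1,k_4), S(h_2,k_4), S(k_3,k_4)) all reduce to 0 modulo the current basis, so we have a Gröbner basis.
Inter-reduce: drop elements whose leading term is divisible by another's, tail-reduce, and make monic.
Reduced Gröbner basis: {u - 13/6v, v^2 - 9/13v}.

Same reduced basis, so the two generating sets span the same ideal.

Yes, the ideals are equal.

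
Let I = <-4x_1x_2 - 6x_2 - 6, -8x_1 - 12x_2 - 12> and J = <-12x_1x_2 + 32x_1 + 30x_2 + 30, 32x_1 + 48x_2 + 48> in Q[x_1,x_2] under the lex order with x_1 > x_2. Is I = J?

Yes, the ideals are equal.

For a fixed monomial order, each ideal has a unique reduced Gröbner basis; comparing bases decides equality.
Buchberger on the first generating set:
f_1 = -4x_1x_2 - 6x_2 - 6, LT = x_1x_2.
f_2 = -8x_1 - 12x_2 - 12, LT = x_1.

S(f_1,f_2): lcm = x_1x_2. S = -3/2x_2^2 + 3/2.
  reduce S modulo (f_1, f_2):
  remainder -3/2x_2^2 + 3/2 ≠ 0; add g_3 = -3/2x_2^2 + 3/2 to the basis.

The other S-polynomials (S(f_1,g_3), S(f_2,g_3)) all reduce to 0 modulo the current basis, so we have a Gröbner basis.
Inter-reduce: drop elements whose leading term is divisible by another's, tail-reduce, and make monic.
Reduced Gröbner basis: {x_1 + 3/2x_2 + 3/2, x_2^2 - 1}.

Buchberger on the second generating set:
h_1 = -12x_1x_2 + 32x_1 + 30x_2 + 30, LT = x_1x_2.
h_2 = 32x_1 + 48x_2 + 48, LT = x_1.

S(h_1,h_2): lcm = x_1x_2. S = -8/3x_1 - 3/2x_2^2 - 4x_2 - 5/2.
  reduce S modulo (h_1, h_2):
  remainder -3/2x_2^2 + 3/2 ≠ 0; add k_3 = -3/2x_2^2 + 3/2 to the basis.

The other S-polynomials (S(h_1,k_3), S(h_2,k_3)) all reduce to 0 modulo the current basis, so we have a Gröbner basis.
Inter-reduce: drop elements whose leading term is divisible by another's, tail-reduce, and make monic.
Reduced Gröbner basis: {x_1 + 3/2x_2 + 3/2, x_2^2 - 1}.

These coincide, so the ideals are equal.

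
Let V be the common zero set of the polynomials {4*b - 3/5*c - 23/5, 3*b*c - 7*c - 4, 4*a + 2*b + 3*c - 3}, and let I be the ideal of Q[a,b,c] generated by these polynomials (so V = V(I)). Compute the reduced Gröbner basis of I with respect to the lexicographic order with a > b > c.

f_1 = 4*b - 3/5*c - 23/5, LT = b.
f_2 = 3*b*c - 7*c - 4, LT = b*c.
f_3 = 4*a + 2*b + 3*c - 3, LT = a.

S(f_1,f_2): lcm = b*c. S = -3/20*c**2 + 71/60*c + 4/3.
  leading term c**2: no divisor's leading term divides it; move -3/20*c**2 to the remainder.
  leading term c: no divisor's leading term divides it; move 71/60*c to the remainder.
  leading term 1: no divisor's leading term divides it; move 4/3 to the remainder.
  remainder -3/20*c**2 + 71/60*c + 4/3 ≠ 0; add g_4 = -3/20*c**2 + 71/60*c + 4/3 to the basis.

The other S-polynomials (S(f_1,f_3), S(f_2,f_3), S(f_1,g_4), S(f_2,g_4), S(f_3,g_4)) all reduce to 0 modulo the current basis, so we have a Gröbner basis.
Inter-reduce: drop elements whose leading term is divisible by another's, tail-reduce, and make monic.

G = {a + 33/40*c - 7/40, b - 3/20*c - 23/20, c**2 - 71/9*c - 80/9}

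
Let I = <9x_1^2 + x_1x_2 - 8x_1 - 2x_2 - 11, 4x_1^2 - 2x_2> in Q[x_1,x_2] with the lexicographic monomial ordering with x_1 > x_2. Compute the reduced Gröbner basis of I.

The reduced Gröbner basis is the canonical form of the ideal for this ordering.

f_1 = 9x_1^2 + x_1x_2 - 8x_1 - 2x_2 - 11, LT = x_1^2.
f_2 = 4x_1^2 - 2x_2, LT = x_1^2.

S(f_1,f_2): lcm = x_1^2. S = 1/9x_1x_2 - 8/9x_1 + 5/18x_2 - 11/9.
  leading term x_1x_2: no divisor's leading term divides it; move 1/9x_1x_2 to the remainder.
  leading term x_1: no divisor's leading term divides it; move -8/9x_1 to the remainder.
  leading term x_2: no divisor's leading term divides it; move 5/18x_2 to the remainder.
  leading term 1: no divisor's leading term divides it; move -11/9 to the remainder.
  remainder 1/9x_1x_2 - 8/9x_1 + 5/18x_2 - 11/9 ≠ 0; add g_3 = 1/9x_1x_2 - 8/9x_1 + 5/18x_2 - 11/9 to the basis.

S(f_1,g_3): lcm = x_1^2x_2. S = 8x_1^2 + 1/9x_1x_2^2 - 61/18x_1x_2 + 11x_1 - 2/9x_2^2 - 11/9x_2.
  leading term x_1^2: subtract (8/9)·f_1 from 8x_1^2 + 1/9x_1x_2^2 - 61/18x_1x_2 + 11x_1 - 2/9x_2^2 - 11/9x_2 → 1/9x_1x_2^2 - 77/18x_1x_2 + 163/9x_1 - 2/9x_2^2 + 5/9x_2 + 88/9
  leading term x_1x_2^2: subtract (x_2)·g_3 from 1/9x_1x_2^2 - 77/18x_1x_2 + 163/9x_1 - 2/9x_2^2 + 5/9x_2 + 88/9 → -61/18x_1x_2 + 163/9x_1 - 1/2x_2^2 + 16/9x_2 + 88/9
  leading term x_1x_2: subtract (-61/2)·g_3 from -61/18x_1x_2 + 163/9x_1 - 1/2x_2^2 + 16/9x_2 + 88/9 → -9x_1 - 1/2x_2^2 + 41/4x_2 - 55/2
  leading term x_1: no divisor's leading term divides it; move -9x_1 to the remainder.
  leading term x_2^2: no divisor's leading term divides it; move -1/2x_2^2 to the remainder.
  leading term x_2: no divisor's leading term divides it; move 41/4x_2 to the remainder.
  leading term 1: no divisor's leading term divides it; move -55/2 to the remainder.
  remainder -9x_1 - 1/2x_2^2 + 41/4x_2 - 55/2 ≠ 0; add g_4 = -9x_1 - 1/2x_2^2 + 41/4x_2 - 55/2 to the basis.

S(g_3,g_4): lcm = x_1x_2. S = -8x_1 - 1/18x_2^3 + 41/36x_2^2 - 5/9x_2 - 11.
  leading term x_1: subtract (8/9)·g_4 from -8x_1 - 1/18x_2^3 + 41/36x_2^2 - 5/9x_2 - 11 → -1/18x_2^3 + 19/12x_2^2 - 29/3x_2 + 121/9
  leading term x_2^3: no divisor's leading term divides it; move -1/18x_2^3 to the remainder.
  leading term x_2^2: no divisor's leading term divides it; move 19/12x_2^2 to the remainder.
  leading term x_2: no divisor's leading term divides it; move -29/3x_2 to the remainder.
  leading term 1: no divisor's leading term divides it; move 121/9 to the remainder.
  remainder -1/18x_2^3 + 19/12x_2^2 - 29/3x_2 + 121/9 ≠ 0; add g_5 = -1/18x_2^3 + 19/12x_2^2 - 29/3x_2 + 121/9 to the basis.

The other S-polynomials (S(f_2,g_3), S(f_1,g_4), S(f_2,g_4), S(f_1,g_5), S(f_2,g_5), S(g_3,g_5), S(g_4,g_5)) all reduce to 0 modulo the current basis, so we have a Gröbner basis.
Inter-reduce: drop elements whose leading term is divisible by another's, tail-reduce, and make monic.

G = {x_1 + 1/18x_2^2 - 41/36x_2 + 55/18, x_2^3 - 57/2x_2^2 + 174x_2 - 242}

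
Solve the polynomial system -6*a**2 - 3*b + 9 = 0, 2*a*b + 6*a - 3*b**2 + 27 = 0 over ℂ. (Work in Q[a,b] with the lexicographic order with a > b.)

Compute a lex Gröbner basis by Buchberger's algorithm.
f_1 = -6*a**2 - 3*b + 9, LT = a**2.
f_2 = 2*a*b + 6*a - 3*b**2 + 27, LT = a*b.

S(f_1,f_2): lcm = a**2*b. S = -3*a**2 + 3/2*a*b**2 - 27/2*a + 1/2*b**2 - 3/2*b.
  leading term a**2: subtract (1/2)·f_1 from -3*a**2 + 3/2*a*b**2 - 27/2*a + 1/2*b**2 - 3/2*b → 3/2*a*b**2 - 27/2*a + 1/2*b**2 - 9/2
  leading term a*b**2: subtract (3/4*b)·f_2 from 3/2*a*b**2 - 27/2*a + 1/2*b**2 - 9/2 → -9/2*a*b - 27/2*a + 9/4*b**3 + 1/2*b**2 - 81/4*b - 9/2
  leading term a*b: subtract (-9/4)·f_2 from -9/2*a*b - 27/2*a + 9/4*b**3 + 1/2*b**2 - 81/4*b - 9/2 → 9/4*b**3 - 25/4*b**2 - 81/4*b + 225/4
  leading term b**3: no divisor's leading term divides it; move 9/4*b**3 to the remainder.
  leading term b**2: no divisor's leading term divides it; move -25/4*b**2 to the remainder.
  leading term b: no divisor's leading term divides it; move -81/4*b to the remainder.
  leading term 1: no divisor's leading term divides it; move 225/4 to the remainder.
  remainder 9/4*b**3 - 25/4*b**2 - 81/4*b + 225/4 ≠ 0; add h_3 = 9/4*b**3 - 25/4*b**2 - 81/4*b + 225/4 to the basis.

S(f_1,h_3): leading monomials are coprime, so the S-polynomial reduces to 0 (Buchberger's first criterion).
S(f_2,h_3): lcm = a*b**3. S = 52/9*a*b**2 + 9*a*b - 25*a - 3/2*b**4 + 27/2*b**2.
  leading term a*b**2: subtract (26/9*b)·f_2 from 52/9*a*b**2 + 9*a*b - 25*a - 3/2*b**4 + 27/2*b**2 → -25/3*a*b - 25*a - 3/2*b**4 + 26/3*b**3 + 27/2*b**2 - 78*b
  leading term a*b: subtract (-25/6)·f_2 from -25/3*a*b - 25*a - 3/2*b**4 + 26/3*b**3 + 27/2*b**2 - 78*b → -3/2*b**4 + 26/3*b**3 + b**2 - 78*b + 225/2
  leading term b**4: subtract (-2/3*b)·h_3 from -3/2*b**4 + 26/3*b**3 + b**2 - 78*b + 225/2 → 9/2*b**3 - 25/2*b**2 - 81/2*b + 225/2
  leading term b**3: subtract (2)·h_3 from 9/2*b**3 - 25/2*b**2 - 81/2*b + 225/2 → 0
  remainder 0.

Every S-polynomial of the final basis reduces to 0, so we have a Gröbner basis.
Inter-reduce: drop elements whose leading term is divisible by another's, tail-reduce, and make monic.
Reduced Gröbner basis: {a**2 + 1/2*b - 3/2, a*b + 3*a - 3/2*b**2 + 27/2, b**3 - 25/9*b**2 - 9*b + 25}.

The lex basis is triangular: the last element involves only b. Solving b**3 - 25/9*b**2 - 9*b + 25 = 0 gives b ∈ {-3, 25/9, 3}; substituting each value into the earlier elements determines the remaining variables.
  b = -3: the earlier basis element becomes a**2 - 3 = 0, giving a = -sqrt(3), sqrt(3) — points (-sqrt(3), -3), (sqrt(3), -3).
  b = 25/9: the earlier basis elements become a**2 - 1/9 = 0; 52/9*a + 52/27 = 0, giving a = -1/3 — point (-1/3, 25/9).
  b = 3: the earlier basis elements become a**2 = 0; 6*a = 0, giving a = 0 — point (0, 3).
Each listed point satisfies every original equation (direct substitution).

{(-sqrt(3), -3), (sqrt(3), -3), (-1/3, 25/9), (0, 3)}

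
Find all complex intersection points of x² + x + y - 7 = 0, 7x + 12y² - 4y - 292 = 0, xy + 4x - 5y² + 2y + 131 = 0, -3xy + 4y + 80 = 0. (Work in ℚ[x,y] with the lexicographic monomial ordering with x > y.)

{(-4, -5)}

Compute a lex Gröbner basis by Buchberger's algorithm.
f_1 = x² + x + y - 7, LT = x².
f_2 = 7x + 12y² - 4y - 292, LT = x.
f_3 = xy + 4x - 5y² + 2y + 131, LT = xy.
f_4 = -3xy + 4y + 80, LT = xy.

S(f_1,f_2): lcm = x². S = -12/7xy² + 4/7xy + 299/7x + y - 7.
  leading term xy²: subtract (-12/49y²)·f_2 from -12/7xy² + 4/7xy + 299/7x + y - 7 → 4/7xy + 299/7x + 144/49y⁴ - 48/49y³ - 3504/49y² + y - 7
  leading term xy: subtract (4/49y)·f_2 from 4/7xy + 299/7x + 144/49y⁴ - 48/49y³ - 3504/49y² + y - 7 → 299/7x + 144/49y⁴ - 96/49y³ - 3488/49y² + 1217/49y - 7
  leading term x: subtract (299/49)·f_2 from 299/7x + 144/49y⁴ - 96/49y³ - 3488/49y² + 1217/49y - 7 → 144/49y⁴ - 96/49y³ - 7076/49y² + 2413/49y + 86965/49
  leading term y⁴: no divisor's leading term divides it; move 144/49y⁴ to the remainder.
  leading term y³: no divisor's leading term divides it; move -96/49y³ to the remainder.
  leading term y²: no divisor's leading term divides it; move -7076/49y² to the remainder.
  leading term y: no divisor's leading term divides it; move 2413/49y to the remainder.
  leading term 1: no divisor's leading term divides it; move 86965/49 to the remainder.
  remainder 144/49y⁴ - 96/49y³ - 7076/49y² + 2413/49y + 86965/49 ≠ 0; add h_5 = 144/49y⁴ - 96/49y³ - 7076/49y² + 2413/49y + 86965/49 to the basis.

S(f_1,f_3): lcm = x²y. S = -4x² + 5xy² - xy - 131x + y² - 7y.
  leading term x²: subtract (-4)·f_1 from -4x² + 5xy² - xy - 131x + y² - 7y → 5xy² - xy - 127x + y² - 3y - 28
  leading term xy²: subtract (5/7y²)·f_2 from 5xy² - xy - 127x + y² - 3y - 28 → -xy - 127x - 60/7y⁴ + 20/7y³ + 1467/7y² - 3y - 28
  leading term xy: subtract (-1/7y)·f_2 from -xy - 127x - 60/7y⁴ + 20/7y³ + 1467/7y² - 3y - 28 → -127x - 60/7y⁴ + 32/7y³ + 209y² - 313/7y - 28
  leading term x: subtract (-127/7)·f_2 from -127x - 60/7y⁴ + 32/7y³ + 209y² - 313/7y - 28 → -60/7y⁴ + 32/7y³ + 2987/7y² - 821/7y - 37280/7
  leading term y⁴: subtract (-35/12)·h_5 from -60/7y⁴ + 32/7y³ + 2987/7y² - 821/7y - 37280/7 → -8/7y³ + 116/21y² + 2213/84y - 12535/84
  leading term y³: no divisor's leading term divides it; move -8/7y³ to the remainder.
  leading term y²: no divisor's leading term divides it; move 116/21y² to the remainder.
  leading term y: no divisor's leading term divides it; move 2213/84y to the remainder.
  leading term 1: no divisor's leading term divides it; move -12535/84 to the remainder.
  remainder -8/7y³ + 116/21y² + 2213/84y - 12535/84 ≠ 0; add h_6 = -8/7y³ + 116/21y² + 2213/84y - 12535/84 to the basis.

S(f_1,f_4): lcm = x²y. S = 7/3xy + 80/3x + y² - 7y.
  leading term xy: subtract (⅓y)·f_2 from 7/3xy + 80/3x + y² - 7y → 80/3x - 4y³ + 7/3y² + 271/3y
  leading term x: subtract (80/21)·f_2 from 80/3x - 4y³ + 7/3y² + 271/3y → -4y³ - 911/21y² + 739/7y + 23360/21
  leading term y³: subtract (7/2)·h_6 from -4y³ - 911/21y² + 739/7y + 23360/21 → -439/7y² + 2245/168y + 274625/168
  leading term y²: no divisor's leading term divides it; move -439/7y² to the remainder.
  leading term y: no divisor's leading term divides it; move 2245/168y to the remainder.
  leading term 1: no divisor's leading term divides it; move 274625/168 to the remainder.
  remainder -439/7y² + 2245/168y + 274625/168 ≠ 0; add h_7 = -439/7y² + 2245/168y + 274625/168 to the basis.

S(f_2,f_3): lcm = xy. S = -4x + 12/7y³ + 31/7y² - 306/7y - 131.
  leading term x: subtract (-4/7)·f_2 from -4x + 12/7y³ + 31/7y² - 306/7y - 131 → 12/7y³ + 79/7y² - 46y - 2085/7
  leading term y³: subtract (-3/2)·h_6 from 12/7y³ + 79/7y² - 46y - 2085/7 → 137/7y² - 363/56y - 29215/56
  leading term y²: subtract (-137/439)·h_7 from 137/7y² - 363/56y - 29215/56 → -12179/5268y - 60895/5268
  leading term y: no divisor's leading term divides it; move -12179/5268y to the remainder.
  leading term 1: no divisor's leading term divides it; move -60895/5268 to the remainder.
  remainder -12179/5268y - 60895/5268 ≠ 0; add h_8 = -12179/5268y - 60895/5268 to the basis.

The other S-polynomials (S(f_2,f_4), S(f_3,f_4), S(f_1,h_5), S(f_2,h_5), S(f_3,h_5), S(f_4,h_5), S(f_1,h_6), S(f_2,h_6), S(f_3,h_6), S(f_4,h_6), S(h_5,h_6), S(f_1,h_7), S(f_2,h_7), S(f_3,h_7), S(f_4,h_7), S(h_5,h_7), S(h_6,h_7), S(f_1,h_8), S(f_2,h_8), S(f_3,h_8), S(f_4,h_8), S(h_5,h_8), S(h_6,h_8), S(h_7,h_8)) all reduce to 0 modulo the current basis, so we have a Gröbner basis.
Inter-reduce: drop elements whose leading term is divisible by another's, tail-reduce, and make monic.
Reduced Gröbner basis: {x + 4, y + 5}.

Since the basis is lex-ordered, y + 5 is univariate in y. Its roots are {-5}. Back-substituting each root into the other basis elements fixes the other coordinates.
  y = -5: the earlier basis element becomes x + 4 = 0, giving x = -4 — point (-4, -5).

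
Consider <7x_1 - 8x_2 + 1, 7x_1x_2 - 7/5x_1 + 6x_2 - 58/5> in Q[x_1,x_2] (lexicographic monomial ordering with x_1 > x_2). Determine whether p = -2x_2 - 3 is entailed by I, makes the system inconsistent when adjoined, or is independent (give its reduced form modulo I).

Adjoining -2x_2 - 3 makes the ideal the whole ring: the system is inconsistent.

First compute the reduced Gröbner basis of I by Buchberger's algorithm.
f_1 = 7x_1 - 8x_2 + 1, LT = x_1.
f_2 = 7x_1x_2 - 7/5x_1 + 6x_2 - 58/5, LT = x_1x_2.

S(f_1,f_2): lcm = x_1x_2. S = 1/5x_1 - 8/7x_2^2 - 5/7x_2 + 58/35.
  reduce S modulo (f_1, f_2):
  remainder -8/7x_2^2 - 17/35x_2 + 57/35 ≠ 0; add h_3 = -8/7x_2^2 - 17/35x_2 + 57/35 to the basis.

The other S-polynomials (S(f_1,h_3), S(f_2,h_3)) all reduce to 0 modulo the current basis, so we have a Gröbner basis.
Inter-reduce: drop elements whose leading term is divisible by another's, tail-reduce, and make monic.
Reduced Gröbner basis: {x_1 - 8/7x_2 + 1/7, x_2^2 + 17/40x_2 - 57/40}.
Label its elements g_1 = x_1 - 8/7x_2 + 1/7, g_2 = x_2^2 + 17/40x_2 - 57/40.

Reduce p = -2x_2 - 3 modulo G:
  leading term x_2: no divisor's leading term divides it; move -2x_2 to the remainder.
  leading term 1: no divisor's leading term divides it; move -3 to the remainder.
  normal form = -2x_2 - 3.
The normal form is nonzero, so p ∉ I. Since p minus its normal form lies in I, I + (p) = I + (r) where r = -2x_2 - 3; decide whether this ideal is the whole ring.
Run Buchberger on G together with r (pairs among the g_i already reduce to 0 since G is a Gröbner basis):
g_1 = x_1 - 8/7x_2 + 1/7, LT = x_1.
g_2 = x_2^2 + 17/40x_2 - 57/40, LT = x_2^2.
r = -2x_2 - 3, LT = x_2.

S(g_2,r): lcm = x_2^2. S = -43/40x_2 - 57/40.
  reduce S modulo (g_1, g_2, r):
  remainder 3/16 ≠ 0; add m_4 = 3/16 to the basis.

The other S-polynomials (S(g_1,g_2), S(g_1,r), S(g_1,m_4), S(g_2,m_4), S(r,m_4)) all reduce to 0 modulo the current basis, so we have a Gröbner basis.
Inter-reduce: drop elements whose leading term is divisible by another's, tail-reduce, and make monic.
Reduced Gröbner basis: {1}.
The reduced Gröbner basis of I + (p) is {1}: the ideal is the whole ring, so the enlarged system has no common solution — adjoining p is inconsistent.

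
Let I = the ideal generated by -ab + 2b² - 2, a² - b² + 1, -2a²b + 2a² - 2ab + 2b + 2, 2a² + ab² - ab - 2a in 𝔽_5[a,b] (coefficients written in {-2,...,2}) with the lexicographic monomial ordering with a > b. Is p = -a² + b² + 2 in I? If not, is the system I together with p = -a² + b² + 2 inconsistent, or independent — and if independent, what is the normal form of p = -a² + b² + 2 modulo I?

First compute the reduced Gröbner basis of I by Buchberger's algorithm.
f_1 = -ab + 2b² - 2, LT = ab.
f_2 = a² - b² + 1, LT = a².
f_3 = -2a²b + 2a² - 2ab + 2b + 2, LT = a²b.
f_4 = 2a² + ab² - ab - 2a, LT = a².

S(f_1,f_2): lcm = a²b. S = -2ab² + 2a + b³ - b.
  leading term ab²: subtract (2b)·f_1 from -2ab² + 2a + b³ - b → 2a + 2b³ - 2b
  leading term a: no divisor's leading term divides it; move 2a to the remainder.
  leading term b³: no divisor's leading term divides it; move 2b³ to the remainder.
  leading term b: no divisor's leading term divides it; move -2b to the remainder.
  remainder 2a + 2b³ - 2b ≠ 0; add h_5 = 2a + 2b³ - 2b to the basis.

S(f_1,f_3): lcm = a²b. S = a² - 2ab² - ab + 2a + b + 1.
  leading term a²: subtract (1)·f_2 from a² - 2ab² - ab + 2a + b + 1 → -2ab² - ab + 2a + b² + b
  leading term ab²: subtract (2b)·f_1 from -2ab² - ab + 2a + b² + b → -ab + 2a + b³ + b²
  leading term ab: subtract (1)·f_1 from -ab + 2a + b³ + b² → 2a + b³ - b² + 2
  leading term a: subtract (1)·h_5 from 2a + b³ - b² + 2 → -b³ - b² + 2b + 2
  leading term b³: no divisor's leading term divides it; move -b³ to the remainder.
  leading term b²: no divisor's leading term divides it; move -b² to the remainder.
  leading term b: no divisor's leading term divides it; move 2b to the remainder.
  leading term 1: no divisor's leading term divides it; move 2 to the remainder.
  remainder -b³ - b² + 2b + 2 ≠ 0; add h_6 = -b³ - b² + 2b + 2 to the basis.

S(f_2,f_4): lcm = a². S = 2ab² - 2ab + a - b² + 1.
  leading term ab²: subtract (-2b)·f_1 from 2ab² - 2ab + a - b² + 1 → -2ab + a - b³ - b² + b + 1
  leading term ab: subtract (2)·f_1 from -2ab + a - b³ - b² + b + 1 → a - b³ + b
  leading term a: subtract (-2)·h_5 from a - b³ + b → -2b³ + 2b
  leading term b³: subtract (2)·h_6 from -2b³ + 2b → 2b² - 2b + 1
  leading term b²: no divisor's leading term divides it; move 2b² to the remainder.
  leading term b: no divisor's leading term divides it; move -2b to the remainder.
  leading term 1: no divisor's leading term divides it; move 1 to the remainder.
  remainder 2b² - 2b + 1 ≠ 0; add h_7 = 2b² - 2b + 1 to the basis.

S(f_1,h_5): lcm = ab. S = -b⁴ - b² + 2.
  leading term b⁴: subtract (b)·h_6 from -b⁴ - b² + 2 → b³ + 2b² - 2b + 2
  leading term b³: subtract (-1)·h_6 from b³ + 2b² - 2b + 2 → b² - 1
  leading term b²: subtract (-2)·h_7 from b² - 1 → b + 1
  leading term b: no divisor's leading term divides it; move b to the remainder.
  leading term 1: no divisor's leading term divides it; move 1 to the remainder.
  remainder b + 1 ≠ 0; add h_8 = b + 1 to the basis.

The other S-polynomials (S(f_1,f_4), S(f_2,f_3), S(f_3,f_4), S(f_2,h_5), S(f_3,h_5), S(f_4,h_5), S(f_1,h_6), S(f_2,h_6), S(f_3,h_6), S(f_4,h_6), S(h_5,h_6), S(f_1,h_7), S(f_2,h_7), S(f_3,h_7), S(f_4,h_7), S(h_5,h_7), S(h_6,h_7), S(f_1,h_8), S(f_2,h_8), S(f_3,h_8), S(f_4,h_8), S(h_5,h_8), S(h_6,h_8), S(h_7,h_8)) all reduce to 0 modulo the current basis, so we have a Gröbner basis.
Inter-reduce: drop elements whose leading term is divisible by another's, tail-reduce, and make monic.
Reduced Gröbner basis: {a, b + 1}.
Label its elements g_1 = a, g_2 = b + 1.

Reduce p = -a² + b² + 2 modulo G:
  leading term a²: subtract (-a)·g_1 from -a² + b² + 2 → b² + 2
  leading term b²: subtract (b)·g_2 from b² + 2 → -b + 2
  leading term b: subtract (-1)·g_2 from -b + 2 → -2
  leading term 1: no divisor's leading term divides it; move -2 to the remainder.
  normal form = -2.
The normal form is nonzero, so p ∉ I. Since p minus its normal form lies in I, I + (p) = I + (r) where r = -2; decide whether this ideal is the whole ring.
Here r = -2 is a nonzero constant, hence a unit: 1 ∈ I + (p), the Gröbner basis of I + (p) is {1}, and the enlarged system has no common solution — adjoining p is inconsistent.

Adjoining -a² + b² + 2 makes the ideal the whole ring: the system is inconsistent.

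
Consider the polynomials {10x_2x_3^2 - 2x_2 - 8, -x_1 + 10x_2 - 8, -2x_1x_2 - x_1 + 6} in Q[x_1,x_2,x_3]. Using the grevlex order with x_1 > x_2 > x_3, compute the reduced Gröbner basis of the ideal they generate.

f_1 = 10x_2x_3^2 - 2x_2 - 8, LT = x_2x_3^2.
f_2 = -x_1 + 10x_2 - 8, LT = x_1.
f_3 = -2x_1x_2 - x_1 + 6, LT = x_1x_2.

S(f_1,f_3): lcm = x_1x_2x_3^2. S = -1/2x_1x_3^2 - 1/5x_1x_2 + 3x_3^2 - 4/5x_1.
  leading term x_1x_3^2: subtract (1/2x_3^2)·f_2 from -1/2x_1x_3^2 - 1/5x_1x_2 + 3x_3^2 - 4/5x_1 → -5x_2x_3^2 - 1/5x_1x_2 + 7x_3^2 - 4/5x_1
  leading term x_2x_3^2: subtract (-1/2)·f_1 from -5x_2x_3^2 - 1/5x_1x_2 + 7x_3^2 - 4/5x_1 → -1/5x_1x_2 + 7x_3^2 - 4/5x_1 - x_2 - 4
  leading term x_1x_2: subtract (1/5x_2)·f_2 from -1/5x_1x_2 + 7x_3^2 - 4/5x_1 - x_2 - 4 → -2x_2^2 + 7x_3^2 - 4/5x_1 + 3/5x_2 - 4
  leading term x_2^2: no divisor's leading term divides it; move -2x_2^2 to the remainder.
  leading term x_3^2: no divisor's leading term divides it; move 7x_3^2 to the remainder.
  leading term x_1: subtract (4/5)·f_2 from -4/5x_1 + 3/5x_2 - 4 → -37/5x_2 + 12/5
  leading term x_2: no divisor's leading term divides it; move -37/5x_2 to the remainder.
  leading term 1: no divisor's leading term divides it; move 12/5 to the remainder.
  remainder -2x_2^2 + 7x_3^2 - 37/5x_2 + 12/5 ≠ 0; add g_4 = -2x_2^2 + 7x_3^2 - 37/5x_2 + 12/5 to the basis.

S(f_2,f_3): lcm = x_1x_2. S = -10x_2^2 - 1/2x_1 + 8x_2 + 3.
  leading term x_2^2: subtract (5)·g_4 from -10x_2^2 - 1/2x_1 + 8x_2 + 3 → -35x_3^2 - 1/2x_1 + 45x_2 - 9
  leading term x_3^2: no divisor's leading term divides it; move -35x_3^2 to the remainder.
  leading term x_1: subtract (1/2)·f_2 from -1/2x_1 + 45x_2 - 9 → 40x_2 - 5
  leading term x_2: no divisor's leading term divides it; move 40x_2 to the remainder.
  leading term 1: no divisor's leading term divides it; move -5 to the remainder.
  remainder -35x_3^2 + 40x_2 - 5 ≠ 0; add g_5 = -35x_3^2 + 40x_2 - 5 to the basis.

The other S-polynomials (S(f_1,f_2), S(f_1,g_4), S(f_2,g_4), S(f_3,g_4), S(f_1,g_5), S(f_2,g_5), S(f_3,g_5), S(g_4,g_5)) all reduce to 0 modulo the current basis, so we have a Gröbner basis.
Inter-reduce: drop elements whose leading term is divisible by another's, tail-reduce, and make monic.

G = {x_2^2 - 3/10x_2 - 7/10, x_3^2 - 8/7x_2 + 1/7, x_1 - 10x_2 + 8}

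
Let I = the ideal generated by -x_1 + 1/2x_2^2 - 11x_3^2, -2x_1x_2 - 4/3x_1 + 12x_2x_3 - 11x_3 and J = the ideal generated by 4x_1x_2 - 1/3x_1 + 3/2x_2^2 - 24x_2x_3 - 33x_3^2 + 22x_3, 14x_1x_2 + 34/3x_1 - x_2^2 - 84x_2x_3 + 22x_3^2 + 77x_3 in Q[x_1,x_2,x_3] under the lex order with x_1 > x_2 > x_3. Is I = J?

Since reduced Gröbner bases are canonical representatives of ideals under a given ordering, it suffices to compute and compare them.
Buchberger on the first generating set:
f_1 = -x_1 + 1/2x_2^2 - 11x_3^2, LT = x_1.
f_2 = -2x_1x_2 - 4/3x_1 + 12x_2x_3 - 11x_3, LT = x_1x_2.

S(f_1,f_2): lcm = x_1x_2. S = -2/3x_1 - 1/2x_2^3 + 11x_2x_3^2 + 6x_2x_3 - 11/2x_3.
  reduce S modulo (f_1, f_2):
  remainder -1/2x_2^3 - 1/3x_2^2 + 11x_2x_3^2 + 6x_2x_3 + 22/3x_3^2 - 11/2x_3 ≠ 0; add g_3 = -1/2x_2^3 - 1/3x_2^2 + 11x_2x_3^2 + 6x_2x_3 + 22/3x_3^2 - 11/2x_3 to the basis.

The other S-polynomials (S(f_1,g_3), S(f_2,g_3)) all reduce to 0 modulo the current basis, so we have a Gröbner basis.
Inter-reduce: drop elements whose leading term is divisible by another's, tail-reduce, and make monic.
Reduced Gröbner basis: {x_1 - 1/2x_2^2 + 11x_3^2, x_2^3 + 2/3x_2^2 - 22x_2x_3^2 - 12x_2x_3 - 44/3x_3^2 + 11x_3}.

Buchberger on the second generating set:
h_1 = 4x_1x_2 - 1/3x_1 + 3/2x_2^2 - 24x_2x_3 - 33x_3^2 + 22x_3, LT = x_1x_2.
h_2 = 14x_1x_2 + 34/3x_1 - x_2^2 - 84x_2x_3 + 22x_3^2 + 77x_3, LT = x_1x_2.

S(h_1,h_2): lcm = x_1x_2. S = -25/28x_1 + 25/56x_2^2 - 275/28x_3^2.
  reduce S modulo (h_1, h_2):
  remainder -25/28x_1 + 25/56x_2^2 - 275/28x_3^2 ≠ 0; add k_3 = -25/28x_1 + 25/56x_2^2 - 275/28x_3^2 to the basis.

S(h_1,k_3): lcm = x_1x_2. S = -1/12x_1 + 1/2x_2^3 + 3/8x_2^2 - 11x_2x_3^2 - 6x_2x_3 - 33/4x_3^2 + 11/2x_3.
  reduce S modulo (h_1, h_2, k_3):
  remainder 1/2x_2^3 + 1/3x_2^2 - 11x_2x_3^2 - 6x_2x_3 - 22/3x_3^2 + 11/2x_3 ≠ 0; add k_4 = 1/2x_2^3 + 1/3x_2^2 - 11x_2x_3^2 - 6x_2x_3 - 22/3x_3^2 + 11/2x_3 to the basis.

The other S-polynomials (S(h_2,k_3), S(h_1,k_4), S(h_2,k_4), S(k_3,k_4)) all reduce to 0 modulo the current basis, so we have a Gröbner basis.
Inter-reduce: drop elements whose leading term is divisible by another's, tail-reduce, and make monic.
Reduced Gröbner basis: {x_1 - 1/2x_2^2 + 11x_3^2, x_2^3 + 2/3x_2^2 - 22x_2x_3^2 - 12x_2x_3 - 44/3x_3^2 + 11x_3}.

Same reduced basis, so the two generating sets span the same ideal.
The same test decides containment: I ⊆ J iff every generator of I reduces to 0 modulo a Gröbner basis of J.

Yes, the ideals are equal.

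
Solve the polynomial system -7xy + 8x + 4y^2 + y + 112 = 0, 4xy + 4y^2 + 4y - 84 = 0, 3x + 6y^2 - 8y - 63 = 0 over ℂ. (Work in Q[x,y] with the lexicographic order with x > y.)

{(-5, -3)}

Compute a lex Gröbner basis by Buchberger's algorithm.
f_1 = -7xy + 8x + 4y^2 + y + 112, LT = xy.
f_2 = 4xy + 4y^2 + 4y - 84, LT = xy.
f_3 = 3x + 6y^2 - 8y - 63, LT = x.

S(f_1,f_2): lcm = xy. S = -8/7x - 11/7y^2 - 8/7y + 5.
  leading term x: subtract (-8/21)·f_3 from -8/7x - 11/7y^2 - 8/7y + 5 → 5/7y^2 - 88/21y - 19
  leading term y^2: no divisor's leading term divides it; move 5/7y^2 to the remainder.
  leading term y: no divisor's leading term divides it; move -88/21y to the remainder.
  leading term 1: no divisor's leading term divides it; move -19 to the remainder.
  remainder 5/7y^2 - 88/21y - 19 ≠ 0; add h_4 = 5/7y^2 - 88/21y - 19 to the basis.

S(f_1,f_3): lcm = xy. S = -8/7x - 2y^3 + 44/21y^2 + 146/7y - 16.
  leading term x: subtract (-8/21)·f_3 from -8/7x - 2y^3 + 44/21y^2 + 146/7y - 16 → -2y^3 + 92/21y^2 + 374/21y - 40
  leading term y^3: subtract (-14/5y)·h_4 from -2y^3 + 92/21y^2 + 374/21y - 40 → -772/105y^2 - 3716/105y - 40
  leading term y^2: subtract (-772/75)·h_4 from -772/105y^2 - 3716/105y - 40 → -17668/225y - 17668/75
  leading term y: no divisor's leading term divides it; move -17668/225y to the remainder.
  leading term 1: no divisor's leading term divides it; move -17668/75 to the remainder.
  remainder -17668/225y - 17668/75 ≠ 0; add h_5 = -17668/225y - 17668/75 to the basis.

The other S-polynomials (S(f_2,f_3), S(f_1,h_4), S(f_2,h_4), S(f_3,h_4), S(f_1,h_5), S(f_2,h_5), S(f_3,h_5), S(h_4,h_5)) all reduce to 0 modulo the current basis, so we have a Gröbner basis.
Inter-reduce: drop elements whose leading term is divisible by another's, tail-reduce, and make monic.
Reduced Gröbner basis: {x + 5, y + 3}.

A lex Gröbner basis eliminates variables successively. Here y + 3 depends only on y, with roots {-3}; lifting each root through the earlier basis elements recovers the full solutions.
  y = -3: the earlier basis element becomes x + 5 = 0, giving x = -5 — point (-5, -3).
Each listed point satisfies every original equation (direct substitution).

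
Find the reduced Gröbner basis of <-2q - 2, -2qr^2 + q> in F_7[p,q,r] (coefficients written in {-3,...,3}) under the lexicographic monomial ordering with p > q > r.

f_1 = -2q - 2, LT = q.
f_2 = -2qr^2 + q, LT = qr^2.

S(f_1,f_2): lcm = qr^2. S = -3q + r^2.
  leading term q: subtract (-2)·f_1 from -3q + r^2 → r^2 + 3
  leading term r^2: no divisor's leading term divides it; move r^2 to the remainder.
  leading term 1: no divisor's leading term divides it; move 3 to the remainder.
  remainder r^2 + 3 ≠ 0; add g_3 = r^2 + 3 to the basis.

The other S-polynomials (S(f_1,g_3), S(f_2,g_3)) all reduce to 0 modulo the current basis, so we have a Gröbner basis.
Inter-reduce: drop elements whose leading term is divisible by another's, tail-reduce, and make monic.

G = {q + 1, r^2 + 3}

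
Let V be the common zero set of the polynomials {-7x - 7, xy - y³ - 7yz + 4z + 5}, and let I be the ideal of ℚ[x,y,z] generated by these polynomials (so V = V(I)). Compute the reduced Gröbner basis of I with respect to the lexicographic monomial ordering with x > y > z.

The reduced Gröbner basis is the canonical form of the ideal for this ordering.

f_1 = -7x - 7, LT = x.
f_2 = xy - y³ - 7yz + 4z + 5, LT = xy.

S(f_1,f_2): lcm = xy. S = y³ + 7yz + y - 4z - 5.
  reduce S modulo (f_1, f_2):
  remainder y³ + 7yz + y - 4z - 5 ≠ 0; add g_3 = y³ + 7yz + y - 4z - 5 to the basis.

The other S-polynomials (S(f_1,g_3), S(f_2,g_3)) all reduce to 0 modulo the current basis, so we have a Gröbner basis.
Inter-reduce: drop elements whose leading term is divisible by another's, tail-reduce, and make monic.

G = {x + 1, y³ + 7yz + y - 4z - 5}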